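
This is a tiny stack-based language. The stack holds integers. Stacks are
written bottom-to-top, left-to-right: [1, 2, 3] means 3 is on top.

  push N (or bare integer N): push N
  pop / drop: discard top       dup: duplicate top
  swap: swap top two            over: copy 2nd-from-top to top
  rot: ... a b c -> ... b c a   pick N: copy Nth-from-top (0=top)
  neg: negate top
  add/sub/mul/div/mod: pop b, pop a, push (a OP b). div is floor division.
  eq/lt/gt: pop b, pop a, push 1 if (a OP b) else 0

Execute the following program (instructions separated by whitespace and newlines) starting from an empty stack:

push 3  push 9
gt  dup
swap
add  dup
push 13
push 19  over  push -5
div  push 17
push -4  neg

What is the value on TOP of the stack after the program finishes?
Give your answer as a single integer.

After 'push 3': [3]
After 'push 9': [3, 9]
After 'gt': [0]
After 'dup': [0, 0]
After 'swap': [0, 0]
After 'add': [0]
After 'dup': [0, 0]
After 'push 13': [0, 0, 13]
After 'push 19': [0, 0, 13, 19]
After 'over': [0, 0, 13, 19, 13]
After 'push -5': [0, 0, 13, 19, 13, -5]
After 'div': [0, 0, 13, 19, -3]
After 'push 17': [0, 0, 13, 19, -3, 17]
After 'push -4': [0, 0, 13, 19, -3, 17, -4]
After 'neg': [0, 0, 13, 19, -3, 17, 4]

Answer: 4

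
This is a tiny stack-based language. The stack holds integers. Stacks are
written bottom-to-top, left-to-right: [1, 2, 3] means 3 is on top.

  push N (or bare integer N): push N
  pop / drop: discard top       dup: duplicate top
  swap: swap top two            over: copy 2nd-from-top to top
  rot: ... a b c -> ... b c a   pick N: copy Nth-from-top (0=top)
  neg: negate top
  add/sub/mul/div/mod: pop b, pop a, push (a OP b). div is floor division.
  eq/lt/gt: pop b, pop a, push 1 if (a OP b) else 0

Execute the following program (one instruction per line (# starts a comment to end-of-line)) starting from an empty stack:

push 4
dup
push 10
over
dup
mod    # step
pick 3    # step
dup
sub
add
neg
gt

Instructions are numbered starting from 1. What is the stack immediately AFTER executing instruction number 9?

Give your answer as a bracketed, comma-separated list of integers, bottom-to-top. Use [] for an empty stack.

Answer: [4, 4, 10, 0, 0]

Derivation:
Step 1 ('push 4'): [4]
Step 2 ('dup'): [4, 4]
Step 3 ('push 10'): [4, 4, 10]
Step 4 ('over'): [4, 4, 10, 4]
Step 5 ('dup'): [4, 4, 10, 4, 4]
Step 6 ('mod'): [4, 4, 10, 0]
Step 7 ('pick 3'): [4, 4, 10, 0, 4]
Step 8 ('dup'): [4, 4, 10, 0, 4, 4]
Step 9 ('sub'): [4, 4, 10, 0, 0]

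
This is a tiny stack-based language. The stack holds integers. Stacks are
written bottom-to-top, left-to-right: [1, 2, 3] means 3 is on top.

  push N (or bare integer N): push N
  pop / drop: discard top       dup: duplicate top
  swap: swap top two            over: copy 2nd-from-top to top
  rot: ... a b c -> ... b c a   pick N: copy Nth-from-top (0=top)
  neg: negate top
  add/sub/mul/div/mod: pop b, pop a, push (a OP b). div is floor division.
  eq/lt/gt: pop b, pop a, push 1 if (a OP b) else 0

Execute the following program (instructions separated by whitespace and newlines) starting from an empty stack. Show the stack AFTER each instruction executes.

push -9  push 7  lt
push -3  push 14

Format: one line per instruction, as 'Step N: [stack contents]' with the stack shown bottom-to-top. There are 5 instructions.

Step 1: [-9]
Step 2: [-9, 7]
Step 3: [1]
Step 4: [1, -3]
Step 5: [1, -3, 14]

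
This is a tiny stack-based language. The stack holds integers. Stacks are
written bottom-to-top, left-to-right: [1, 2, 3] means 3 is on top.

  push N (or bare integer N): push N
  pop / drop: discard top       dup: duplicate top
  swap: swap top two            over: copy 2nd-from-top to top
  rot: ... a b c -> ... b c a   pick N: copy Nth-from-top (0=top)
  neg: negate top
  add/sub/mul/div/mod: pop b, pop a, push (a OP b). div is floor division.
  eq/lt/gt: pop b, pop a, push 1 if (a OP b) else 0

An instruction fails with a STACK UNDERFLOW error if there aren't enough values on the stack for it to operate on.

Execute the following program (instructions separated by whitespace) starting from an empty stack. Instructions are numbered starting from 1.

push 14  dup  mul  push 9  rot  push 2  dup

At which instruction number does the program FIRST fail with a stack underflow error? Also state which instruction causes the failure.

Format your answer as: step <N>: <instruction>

Step 1 ('push 14'): stack = [14], depth = 1
Step 2 ('dup'): stack = [14, 14], depth = 2
Step 3 ('mul'): stack = [196], depth = 1
Step 4 ('push 9'): stack = [196, 9], depth = 2
Step 5 ('rot'): needs 3 value(s) but depth is 2 — STACK UNDERFLOW

Answer: step 5: rot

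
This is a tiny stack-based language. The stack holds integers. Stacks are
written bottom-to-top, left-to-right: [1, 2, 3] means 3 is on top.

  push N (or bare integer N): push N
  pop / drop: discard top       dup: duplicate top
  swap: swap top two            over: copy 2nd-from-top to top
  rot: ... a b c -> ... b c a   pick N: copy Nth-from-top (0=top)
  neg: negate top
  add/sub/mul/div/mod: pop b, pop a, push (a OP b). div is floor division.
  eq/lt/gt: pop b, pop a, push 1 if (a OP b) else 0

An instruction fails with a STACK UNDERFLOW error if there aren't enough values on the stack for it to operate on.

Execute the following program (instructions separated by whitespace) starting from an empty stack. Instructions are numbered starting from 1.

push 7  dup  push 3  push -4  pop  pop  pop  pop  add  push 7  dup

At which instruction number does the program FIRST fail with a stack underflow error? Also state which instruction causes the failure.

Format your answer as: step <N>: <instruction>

Answer: step 9: add

Derivation:
Step 1 ('push 7'): stack = [7], depth = 1
Step 2 ('dup'): stack = [7, 7], depth = 2
Step 3 ('push 3'): stack = [7, 7, 3], depth = 3
Step 4 ('push -4'): stack = [7, 7, 3, -4], depth = 4
Step 5 ('pop'): stack = [7, 7, 3], depth = 3
Step 6 ('pop'): stack = [7, 7], depth = 2
Step 7 ('pop'): stack = [7], depth = 1
Step 8 ('pop'): stack = [], depth = 0
Step 9 ('add'): needs 2 value(s) but depth is 0 — STACK UNDERFLOW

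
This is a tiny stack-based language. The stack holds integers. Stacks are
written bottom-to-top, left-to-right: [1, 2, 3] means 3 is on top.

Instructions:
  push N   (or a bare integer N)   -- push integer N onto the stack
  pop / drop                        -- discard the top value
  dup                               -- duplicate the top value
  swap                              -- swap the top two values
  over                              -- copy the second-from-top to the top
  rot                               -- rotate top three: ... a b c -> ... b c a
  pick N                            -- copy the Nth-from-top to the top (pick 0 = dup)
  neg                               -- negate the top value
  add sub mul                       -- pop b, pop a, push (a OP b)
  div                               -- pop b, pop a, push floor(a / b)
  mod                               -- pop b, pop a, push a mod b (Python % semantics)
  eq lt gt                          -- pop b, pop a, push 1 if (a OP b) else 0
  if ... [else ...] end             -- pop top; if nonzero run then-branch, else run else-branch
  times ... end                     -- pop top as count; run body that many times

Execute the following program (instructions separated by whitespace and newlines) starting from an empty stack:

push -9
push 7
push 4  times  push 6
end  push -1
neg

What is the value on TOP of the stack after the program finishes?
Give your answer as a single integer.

After 'push -9': [-9]
After 'push 7': [-9, 7]
After 'push 4': [-9, 7, 4]
After 'times': [-9, 7]
After 'push 6': [-9, 7, 6]
After 'push 6': [-9, 7, 6, 6]
After 'push 6': [-9, 7, 6, 6, 6]
After 'push 6': [-9, 7, 6, 6, 6, 6]
After 'push -1': [-9, 7, 6, 6, 6, 6, -1]
After 'neg': [-9, 7, 6, 6, 6, 6, 1]

Answer: 1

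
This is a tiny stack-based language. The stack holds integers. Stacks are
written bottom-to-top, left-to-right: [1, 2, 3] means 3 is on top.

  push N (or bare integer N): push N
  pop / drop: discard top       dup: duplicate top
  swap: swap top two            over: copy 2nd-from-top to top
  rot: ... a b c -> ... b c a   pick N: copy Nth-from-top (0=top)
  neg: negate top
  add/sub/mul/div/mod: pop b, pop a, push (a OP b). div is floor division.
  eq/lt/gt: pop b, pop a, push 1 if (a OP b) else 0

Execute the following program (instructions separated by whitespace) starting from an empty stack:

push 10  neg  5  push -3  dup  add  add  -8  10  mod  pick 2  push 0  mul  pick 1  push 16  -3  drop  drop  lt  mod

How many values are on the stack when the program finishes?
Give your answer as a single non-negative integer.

Answer: 3

Derivation:
After 'push 10': stack = [10] (depth 1)
After 'neg': stack = [-10] (depth 1)
After 'push 5': stack = [-10, 5] (depth 2)
After 'push -3': stack = [-10, 5, -3] (depth 3)
After 'dup': stack = [-10, 5, -3, -3] (depth 4)
After 'add': stack = [-10, 5, -6] (depth 3)
After 'add': stack = [-10, -1] (depth 2)
After 'push -8': stack = [-10, -1, -8] (depth 3)
After 'push 10': stack = [-10, -1, -8, 10] (depth 4)
After 'mod': stack = [-10, -1, 2] (depth 3)
After 'pick 2': stack = [-10, -1, 2, -10] (depth 4)
After 'push 0': stack = [-10, -1, 2, -10, 0] (depth 5)
After 'mul': stack = [-10, -1, 2, 0] (depth 4)
After 'pick 1': stack = [-10, -1, 2, 0, 2] (depth 5)
After 'push 16': stack = [-10, -1, 2, 0, 2, 16] (depth 6)
After 'push -3': stack = [-10, -1, 2, 0, 2, 16, -3] (depth 7)
After 'drop': stack = [-10, -1, 2, 0, 2, 16] (depth 6)
After 'drop': stack = [-10, -1, 2, 0, 2] (depth 5)
After 'lt': stack = [-10, -1, 2, 1] (depth 4)
After 'mod': stack = [-10, -1, 0] (depth 3)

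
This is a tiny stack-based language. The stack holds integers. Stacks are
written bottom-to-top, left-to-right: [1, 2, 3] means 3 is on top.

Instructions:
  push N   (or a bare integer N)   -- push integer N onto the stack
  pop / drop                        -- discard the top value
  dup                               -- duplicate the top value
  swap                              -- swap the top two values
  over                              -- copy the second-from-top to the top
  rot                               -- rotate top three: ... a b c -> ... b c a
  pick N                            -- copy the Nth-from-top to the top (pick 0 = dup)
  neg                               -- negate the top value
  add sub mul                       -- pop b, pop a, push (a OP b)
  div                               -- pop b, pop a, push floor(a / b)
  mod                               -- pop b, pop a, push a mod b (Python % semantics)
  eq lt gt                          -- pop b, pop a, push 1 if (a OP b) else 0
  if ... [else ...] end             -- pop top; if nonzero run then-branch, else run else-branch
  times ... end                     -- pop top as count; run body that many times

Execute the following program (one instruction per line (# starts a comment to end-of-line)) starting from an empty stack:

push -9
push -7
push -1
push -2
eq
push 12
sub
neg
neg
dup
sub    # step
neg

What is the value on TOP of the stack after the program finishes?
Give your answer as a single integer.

After 'push -9': [-9]
After 'push -7': [-9, -7]
After 'push -1': [-9, -7, -1]
After 'push -2': [-9, -7, -1, -2]
After 'eq': [-9, -7, 0]
After 'push 12': [-9, -7, 0, 12]
After 'sub': [-9, -7, -12]
After 'neg': [-9, -7, 12]
After 'neg': [-9, -7, -12]
After 'dup': [-9, -7, -12, -12]
After 'sub': [-9, -7, 0]
After 'neg': [-9, -7, 0]

Answer: 0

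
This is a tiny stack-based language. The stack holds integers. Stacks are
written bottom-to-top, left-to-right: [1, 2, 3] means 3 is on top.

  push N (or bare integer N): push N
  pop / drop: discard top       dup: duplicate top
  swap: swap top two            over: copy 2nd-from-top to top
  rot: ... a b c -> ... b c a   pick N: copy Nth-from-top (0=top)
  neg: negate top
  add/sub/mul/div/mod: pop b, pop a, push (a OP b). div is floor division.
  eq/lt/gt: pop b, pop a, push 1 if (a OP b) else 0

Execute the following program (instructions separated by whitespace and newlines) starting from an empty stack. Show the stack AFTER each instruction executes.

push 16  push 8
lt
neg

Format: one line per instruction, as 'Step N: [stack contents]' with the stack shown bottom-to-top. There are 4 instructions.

Step 1: [16]
Step 2: [16, 8]
Step 3: [0]
Step 4: [0]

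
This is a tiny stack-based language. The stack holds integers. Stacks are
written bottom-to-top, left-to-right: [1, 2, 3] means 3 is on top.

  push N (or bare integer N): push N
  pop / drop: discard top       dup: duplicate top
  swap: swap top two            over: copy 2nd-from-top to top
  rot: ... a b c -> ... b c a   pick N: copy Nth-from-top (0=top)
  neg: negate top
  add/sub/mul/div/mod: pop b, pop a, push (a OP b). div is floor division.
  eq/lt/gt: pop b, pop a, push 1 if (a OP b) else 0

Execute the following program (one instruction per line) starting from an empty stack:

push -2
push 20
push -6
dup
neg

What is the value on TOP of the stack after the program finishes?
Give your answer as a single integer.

After 'push -2': [-2]
After 'push 20': [-2, 20]
After 'push -6': [-2, 20, -6]
After 'dup': [-2, 20, -6, -6]
After 'neg': [-2, 20, -6, 6]

Answer: 6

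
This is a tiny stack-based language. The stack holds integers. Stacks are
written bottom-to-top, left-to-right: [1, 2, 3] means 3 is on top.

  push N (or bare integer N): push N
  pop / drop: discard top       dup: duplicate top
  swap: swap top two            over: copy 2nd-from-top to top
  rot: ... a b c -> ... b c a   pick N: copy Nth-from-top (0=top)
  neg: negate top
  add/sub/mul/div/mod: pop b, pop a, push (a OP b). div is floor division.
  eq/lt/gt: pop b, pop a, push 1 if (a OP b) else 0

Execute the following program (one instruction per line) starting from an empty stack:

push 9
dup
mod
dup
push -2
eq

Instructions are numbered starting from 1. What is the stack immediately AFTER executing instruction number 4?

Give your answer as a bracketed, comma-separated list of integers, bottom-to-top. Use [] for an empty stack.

Step 1 ('push 9'): [9]
Step 2 ('dup'): [9, 9]
Step 3 ('mod'): [0]
Step 4 ('dup'): [0, 0]

Answer: [0, 0]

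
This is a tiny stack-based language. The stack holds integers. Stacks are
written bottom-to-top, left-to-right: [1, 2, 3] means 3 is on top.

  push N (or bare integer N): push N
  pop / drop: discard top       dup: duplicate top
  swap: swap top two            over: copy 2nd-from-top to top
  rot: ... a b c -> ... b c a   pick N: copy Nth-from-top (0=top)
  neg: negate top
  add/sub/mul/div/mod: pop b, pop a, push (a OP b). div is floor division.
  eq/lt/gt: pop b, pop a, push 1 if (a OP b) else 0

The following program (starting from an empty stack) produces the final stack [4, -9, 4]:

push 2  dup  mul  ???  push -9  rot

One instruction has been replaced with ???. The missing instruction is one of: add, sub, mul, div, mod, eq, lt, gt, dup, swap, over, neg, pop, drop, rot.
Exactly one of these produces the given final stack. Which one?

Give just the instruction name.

Answer: dup

Derivation:
Stack before ???: [4]
Stack after ???:  [4, 4]
The instruction that transforms [4] -> [4, 4] is: dup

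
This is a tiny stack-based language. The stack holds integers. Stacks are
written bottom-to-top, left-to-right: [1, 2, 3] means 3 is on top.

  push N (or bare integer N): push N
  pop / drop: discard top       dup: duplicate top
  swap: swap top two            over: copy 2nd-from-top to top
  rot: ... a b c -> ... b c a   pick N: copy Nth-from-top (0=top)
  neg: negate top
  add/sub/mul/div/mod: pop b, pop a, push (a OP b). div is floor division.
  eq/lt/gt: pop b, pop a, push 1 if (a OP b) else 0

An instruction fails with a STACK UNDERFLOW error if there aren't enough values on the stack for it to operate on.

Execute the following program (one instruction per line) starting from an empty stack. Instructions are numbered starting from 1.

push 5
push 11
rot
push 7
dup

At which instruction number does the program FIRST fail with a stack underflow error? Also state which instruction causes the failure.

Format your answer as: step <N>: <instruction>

Answer: step 3: rot

Derivation:
Step 1 ('push 5'): stack = [5], depth = 1
Step 2 ('push 11'): stack = [5, 11], depth = 2
Step 3 ('rot'): needs 3 value(s) but depth is 2 — STACK UNDERFLOW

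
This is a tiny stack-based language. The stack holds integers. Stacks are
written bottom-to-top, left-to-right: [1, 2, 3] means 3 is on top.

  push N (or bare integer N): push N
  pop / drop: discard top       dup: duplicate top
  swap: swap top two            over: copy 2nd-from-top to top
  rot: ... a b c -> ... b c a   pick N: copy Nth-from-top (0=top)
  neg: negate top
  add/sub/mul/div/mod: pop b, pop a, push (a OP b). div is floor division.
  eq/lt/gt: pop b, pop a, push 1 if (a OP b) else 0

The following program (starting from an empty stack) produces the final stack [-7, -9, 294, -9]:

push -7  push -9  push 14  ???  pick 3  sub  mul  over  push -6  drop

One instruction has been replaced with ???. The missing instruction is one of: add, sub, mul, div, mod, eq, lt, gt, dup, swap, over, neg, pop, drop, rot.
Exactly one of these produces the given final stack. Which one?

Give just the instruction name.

Stack before ???: [-7, -9, 14]
Stack after ???:  [-7, -9, 14, 14]
The instruction that transforms [-7, -9, 14] -> [-7, -9, 14, 14] is: dup

Answer: dup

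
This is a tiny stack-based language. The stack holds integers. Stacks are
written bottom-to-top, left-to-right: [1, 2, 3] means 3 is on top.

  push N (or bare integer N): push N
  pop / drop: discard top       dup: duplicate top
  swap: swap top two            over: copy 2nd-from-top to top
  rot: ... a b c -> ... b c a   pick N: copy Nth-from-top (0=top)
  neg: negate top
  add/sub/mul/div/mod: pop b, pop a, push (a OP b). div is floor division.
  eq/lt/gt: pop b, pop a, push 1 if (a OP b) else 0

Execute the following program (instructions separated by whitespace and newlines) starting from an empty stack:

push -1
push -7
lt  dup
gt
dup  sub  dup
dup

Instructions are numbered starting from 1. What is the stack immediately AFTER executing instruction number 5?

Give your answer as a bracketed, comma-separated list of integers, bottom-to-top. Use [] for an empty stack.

Answer: [0]

Derivation:
Step 1 ('push -1'): [-1]
Step 2 ('push -7'): [-1, -7]
Step 3 ('lt'): [0]
Step 4 ('dup'): [0, 0]
Step 5 ('gt'): [0]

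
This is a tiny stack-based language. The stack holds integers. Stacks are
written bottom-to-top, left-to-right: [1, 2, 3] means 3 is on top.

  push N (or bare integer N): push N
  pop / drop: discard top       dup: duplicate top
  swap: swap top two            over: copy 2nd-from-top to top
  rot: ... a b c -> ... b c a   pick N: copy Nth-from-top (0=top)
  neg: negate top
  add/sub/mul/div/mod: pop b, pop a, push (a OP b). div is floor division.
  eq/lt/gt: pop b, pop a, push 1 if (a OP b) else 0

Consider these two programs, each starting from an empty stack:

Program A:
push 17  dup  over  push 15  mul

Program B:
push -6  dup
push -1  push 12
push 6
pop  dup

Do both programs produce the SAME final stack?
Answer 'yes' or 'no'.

Program A trace:
  After 'push 17': [17]
  After 'dup': [17, 17]
  After 'over': [17, 17, 17]
  After 'push 15': [17, 17, 17, 15]
  After 'mul': [17, 17, 255]
Program A final stack: [17, 17, 255]

Program B trace:
  After 'push -6': [-6]
  After 'dup': [-6, -6]
  After 'push -1': [-6, -6, -1]
  After 'push 12': [-6, -6, -1, 12]
  After 'push 6': [-6, -6, -1, 12, 6]
  After 'pop': [-6, -6, -1, 12]
  After 'dup': [-6, -6, -1, 12, 12]
Program B final stack: [-6, -6, -1, 12, 12]
Same: no

Answer: no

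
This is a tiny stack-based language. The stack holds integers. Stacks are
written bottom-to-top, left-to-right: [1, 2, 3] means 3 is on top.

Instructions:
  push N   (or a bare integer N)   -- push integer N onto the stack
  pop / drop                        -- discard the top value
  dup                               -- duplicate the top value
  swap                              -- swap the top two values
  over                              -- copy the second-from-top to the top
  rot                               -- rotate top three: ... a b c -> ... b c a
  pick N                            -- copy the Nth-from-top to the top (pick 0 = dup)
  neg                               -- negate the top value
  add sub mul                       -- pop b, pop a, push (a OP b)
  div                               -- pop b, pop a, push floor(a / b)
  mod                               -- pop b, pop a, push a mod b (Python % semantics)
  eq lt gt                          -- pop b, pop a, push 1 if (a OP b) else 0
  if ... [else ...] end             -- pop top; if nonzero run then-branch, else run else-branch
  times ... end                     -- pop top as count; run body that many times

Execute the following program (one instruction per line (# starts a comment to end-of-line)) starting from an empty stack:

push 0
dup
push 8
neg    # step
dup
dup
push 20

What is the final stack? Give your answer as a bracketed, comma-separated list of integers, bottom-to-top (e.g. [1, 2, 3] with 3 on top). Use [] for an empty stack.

After 'push 0': [0]
After 'dup': [0, 0]
After 'push 8': [0, 0, 8]
After 'neg': [0, 0, -8]
After 'dup': [0, 0, -8, -8]
After 'dup': [0, 0, -8, -8, -8]
After 'push 20': [0, 0, -8, -8, -8, 20]

Answer: [0, 0, -8, -8, -8, 20]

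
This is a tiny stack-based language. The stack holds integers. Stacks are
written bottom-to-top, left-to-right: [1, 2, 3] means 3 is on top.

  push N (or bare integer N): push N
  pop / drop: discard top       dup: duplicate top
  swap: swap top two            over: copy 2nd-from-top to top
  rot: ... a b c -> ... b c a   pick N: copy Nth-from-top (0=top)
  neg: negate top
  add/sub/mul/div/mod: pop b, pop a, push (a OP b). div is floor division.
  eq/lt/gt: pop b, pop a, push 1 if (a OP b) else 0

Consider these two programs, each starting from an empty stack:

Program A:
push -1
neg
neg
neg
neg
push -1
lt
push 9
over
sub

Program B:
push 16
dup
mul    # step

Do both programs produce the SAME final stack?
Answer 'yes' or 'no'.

Program A trace:
  After 'push -1': [-1]
  After 'neg': [1]
  After 'neg': [-1]
  After 'neg': [1]
  After 'neg': [-1]
  After 'push -1': [-1, -1]
  After 'lt': [0]
  After 'push 9': [0, 9]
  After 'over': [0, 9, 0]
  After 'sub': [0, 9]
Program A final stack: [0, 9]

Program B trace:
  After 'push 16': [16]
  After 'dup': [16, 16]
  After 'mul': [256]
Program B final stack: [256]
Same: no

Answer: no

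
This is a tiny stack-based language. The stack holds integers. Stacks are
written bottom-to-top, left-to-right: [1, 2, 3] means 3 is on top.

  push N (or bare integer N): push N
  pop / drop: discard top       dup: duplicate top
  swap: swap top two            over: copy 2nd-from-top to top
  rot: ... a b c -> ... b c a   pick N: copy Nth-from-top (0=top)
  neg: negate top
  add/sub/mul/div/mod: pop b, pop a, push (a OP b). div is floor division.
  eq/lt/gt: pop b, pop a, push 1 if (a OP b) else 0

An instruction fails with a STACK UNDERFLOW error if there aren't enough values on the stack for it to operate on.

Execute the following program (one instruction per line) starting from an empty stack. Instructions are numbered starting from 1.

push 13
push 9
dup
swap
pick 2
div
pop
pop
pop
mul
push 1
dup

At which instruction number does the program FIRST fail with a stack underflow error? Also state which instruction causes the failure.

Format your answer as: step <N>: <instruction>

Step 1 ('push 13'): stack = [13], depth = 1
Step 2 ('push 9'): stack = [13, 9], depth = 2
Step 3 ('dup'): stack = [13, 9, 9], depth = 3
Step 4 ('swap'): stack = [13, 9, 9], depth = 3
Step 5 ('pick 2'): stack = [13, 9, 9, 13], depth = 4
Step 6 ('div'): stack = [13, 9, 0], depth = 3
Step 7 ('pop'): stack = [13, 9], depth = 2
Step 8 ('pop'): stack = [13], depth = 1
Step 9 ('pop'): stack = [], depth = 0
Step 10 ('mul'): needs 2 value(s) but depth is 0 — STACK UNDERFLOW

Answer: step 10: mul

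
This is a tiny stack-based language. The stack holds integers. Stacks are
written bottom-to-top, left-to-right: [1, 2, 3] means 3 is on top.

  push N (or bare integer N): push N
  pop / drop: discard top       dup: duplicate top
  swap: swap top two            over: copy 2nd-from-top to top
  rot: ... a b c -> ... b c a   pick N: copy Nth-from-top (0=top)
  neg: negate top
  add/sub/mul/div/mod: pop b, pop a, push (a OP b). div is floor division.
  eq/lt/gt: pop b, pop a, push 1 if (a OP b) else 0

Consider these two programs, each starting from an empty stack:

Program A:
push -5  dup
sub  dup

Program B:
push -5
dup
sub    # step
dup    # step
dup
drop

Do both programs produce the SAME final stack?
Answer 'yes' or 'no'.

Answer: yes

Derivation:
Program A trace:
  After 'push -5': [-5]
  After 'dup': [-5, -5]
  After 'sub': [0]
  After 'dup': [0, 0]
Program A final stack: [0, 0]

Program B trace:
  After 'push -5': [-5]
  After 'dup': [-5, -5]
  After 'sub': [0]
  After 'dup': [0, 0]
  After 'dup': [0, 0, 0]
  After 'drop': [0, 0]
Program B final stack: [0, 0]
Same: yes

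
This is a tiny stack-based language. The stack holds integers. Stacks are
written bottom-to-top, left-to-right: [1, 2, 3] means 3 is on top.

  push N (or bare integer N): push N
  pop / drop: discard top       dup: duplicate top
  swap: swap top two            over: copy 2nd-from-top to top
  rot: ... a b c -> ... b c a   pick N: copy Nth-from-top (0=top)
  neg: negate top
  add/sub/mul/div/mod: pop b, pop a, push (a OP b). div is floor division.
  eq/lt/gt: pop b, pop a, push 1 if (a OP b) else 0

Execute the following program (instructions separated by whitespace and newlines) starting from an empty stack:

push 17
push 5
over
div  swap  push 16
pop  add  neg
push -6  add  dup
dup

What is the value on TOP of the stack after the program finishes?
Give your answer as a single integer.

Answer: -23

Derivation:
After 'push 17': [17]
After 'push 5': [17, 5]
After 'over': [17, 5, 17]
After 'div': [17, 0]
After 'swap': [0, 17]
After 'push 16': [0, 17, 16]
After 'pop': [0, 17]
After 'add': [17]
After 'neg': [-17]
After 'push -6': [-17, -6]
After 'add': [-23]
After 'dup': [-23, -23]
After 'dup': [-23, -23, -23]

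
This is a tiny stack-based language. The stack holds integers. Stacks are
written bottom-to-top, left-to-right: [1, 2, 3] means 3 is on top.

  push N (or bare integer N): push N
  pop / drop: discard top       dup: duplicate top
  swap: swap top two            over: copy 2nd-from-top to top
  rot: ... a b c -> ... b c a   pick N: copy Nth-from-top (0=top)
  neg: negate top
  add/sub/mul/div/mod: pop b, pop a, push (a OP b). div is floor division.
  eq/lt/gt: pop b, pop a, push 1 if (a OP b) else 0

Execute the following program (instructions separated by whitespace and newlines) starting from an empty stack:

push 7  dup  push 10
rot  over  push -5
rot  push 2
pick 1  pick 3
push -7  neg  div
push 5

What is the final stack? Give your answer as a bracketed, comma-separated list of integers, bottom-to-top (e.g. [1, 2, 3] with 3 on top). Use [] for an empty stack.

After 'push 7': [7]
After 'dup': [7, 7]
After 'push 10': [7, 7, 10]
After 'rot': [7, 10, 7]
After 'over': [7, 10, 7, 10]
After 'push -5': [7, 10, 7, 10, -5]
After 'rot': [7, 10, 10, -5, 7]
After 'push 2': [7, 10, 10, -5, 7, 2]
After 'pick 1': [7, 10, 10, -5, 7, 2, 7]
After 'pick 3': [7, 10, 10, -5, 7, 2, 7, -5]
After 'push -7': [7, 10, 10, -5, 7, 2, 7, -5, -7]
After 'neg': [7, 10, 10, -5, 7, 2, 7, -5, 7]
After 'div': [7, 10, 10, -5, 7, 2, 7, -1]
After 'push 5': [7, 10, 10, -5, 7, 2, 7, -1, 5]

Answer: [7, 10, 10, -5, 7, 2, 7, -1, 5]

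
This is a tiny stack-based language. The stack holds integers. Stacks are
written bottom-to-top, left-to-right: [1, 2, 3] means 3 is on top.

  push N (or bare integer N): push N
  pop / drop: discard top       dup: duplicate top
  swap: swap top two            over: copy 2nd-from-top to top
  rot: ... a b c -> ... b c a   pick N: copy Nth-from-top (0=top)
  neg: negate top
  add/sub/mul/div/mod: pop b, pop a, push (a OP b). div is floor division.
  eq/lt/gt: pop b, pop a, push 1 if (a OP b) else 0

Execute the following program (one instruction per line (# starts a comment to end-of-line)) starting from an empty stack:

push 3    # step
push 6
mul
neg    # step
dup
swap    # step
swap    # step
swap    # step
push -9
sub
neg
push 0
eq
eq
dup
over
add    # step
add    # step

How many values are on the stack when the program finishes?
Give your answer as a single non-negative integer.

After 'push 3': stack = [3] (depth 1)
After 'push 6': stack = [3, 6] (depth 2)
After 'mul': stack = [18] (depth 1)
After 'neg': stack = [-18] (depth 1)
After 'dup': stack = [-18, -18] (depth 2)
After 'swap': stack = [-18, -18] (depth 2)
After 'swap': stack = [-18, -18] (depth 2)
After 'swap': stack = [-18, -18] (depth 2)
After 'push -9': stack = [-18, -18, -9] (depth 3)
After 'sub': stack = [-18, -9] (depth 2)
After 'neg': stack = [-18, 9] (depth 2)
After 'push 0': stack = [-18, 9, 0] (depth 3)
After 'eq': stack = [-18, 0] (depth 2)
After 'eq': stack = [0] (depth 1)
After 'dup': stack = [0, 0] (depth 2)
After 'over': stack = [0, 0, 0] (depth 3)
After 'add': stack = [0, 0] (depth 2)
After 'add': stack = [0] (depth 1)

Answer: 1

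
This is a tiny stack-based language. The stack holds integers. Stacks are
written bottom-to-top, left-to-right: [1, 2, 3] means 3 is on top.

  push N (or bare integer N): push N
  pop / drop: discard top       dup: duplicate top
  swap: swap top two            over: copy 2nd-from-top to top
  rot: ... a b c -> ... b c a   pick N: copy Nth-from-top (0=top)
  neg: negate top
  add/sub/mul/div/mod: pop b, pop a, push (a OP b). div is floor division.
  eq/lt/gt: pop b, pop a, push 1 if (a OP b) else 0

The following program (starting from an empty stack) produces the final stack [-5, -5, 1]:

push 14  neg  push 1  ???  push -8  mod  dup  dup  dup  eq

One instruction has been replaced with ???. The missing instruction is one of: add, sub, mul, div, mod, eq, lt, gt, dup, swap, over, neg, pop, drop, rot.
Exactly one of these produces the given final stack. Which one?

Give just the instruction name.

Stack before ???: [-14, 1]
Stack after ???:  [-13]
The instruction that transforms [-14, 1] -> [-13] is: add

Answer: add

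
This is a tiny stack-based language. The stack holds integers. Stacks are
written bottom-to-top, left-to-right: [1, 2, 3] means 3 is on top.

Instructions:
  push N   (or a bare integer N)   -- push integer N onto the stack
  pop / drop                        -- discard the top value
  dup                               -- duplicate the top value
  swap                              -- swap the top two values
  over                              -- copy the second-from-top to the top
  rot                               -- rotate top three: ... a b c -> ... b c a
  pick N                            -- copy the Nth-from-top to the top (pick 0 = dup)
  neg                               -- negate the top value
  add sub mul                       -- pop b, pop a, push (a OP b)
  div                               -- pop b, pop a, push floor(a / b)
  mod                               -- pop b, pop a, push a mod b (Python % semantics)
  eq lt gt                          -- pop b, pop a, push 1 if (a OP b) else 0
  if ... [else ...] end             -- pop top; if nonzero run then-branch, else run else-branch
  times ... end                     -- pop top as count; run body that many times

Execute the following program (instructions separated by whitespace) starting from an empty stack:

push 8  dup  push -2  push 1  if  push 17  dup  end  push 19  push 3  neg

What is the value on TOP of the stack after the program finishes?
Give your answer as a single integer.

Answer: -3

Derivation:
After 'push 8': [8]
After 'dup': [8, 8]
After 'push -2': [8, 8, -2]
After 'push 1': [8, 8, -2, 1]
After 'if': [8, 8, -2]
After 'push 17': [8, 8, -2, 17]
After 'dup': [8, 8, -2, 17, 17]
After 'push 19': [8, 8, -2, 17, 17, 19]
After 'push 3': [8, 8, -2, 17, 17, 19, 3]
After 'neg': [8, 8, -2, 17, 17, 19, -3]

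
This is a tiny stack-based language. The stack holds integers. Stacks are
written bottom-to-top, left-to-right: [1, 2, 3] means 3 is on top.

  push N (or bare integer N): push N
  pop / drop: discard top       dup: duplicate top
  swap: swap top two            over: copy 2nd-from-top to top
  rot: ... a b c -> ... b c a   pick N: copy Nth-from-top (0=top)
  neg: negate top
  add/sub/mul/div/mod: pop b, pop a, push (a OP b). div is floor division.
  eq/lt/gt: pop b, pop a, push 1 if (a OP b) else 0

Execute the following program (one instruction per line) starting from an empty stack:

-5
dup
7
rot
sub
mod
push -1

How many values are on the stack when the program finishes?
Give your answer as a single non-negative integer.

After 'push -5': stack = [-5] (depth 1)
After 'dup': stack = [-5, -5] (depth 2)
After 'push 7': stack = [-5, -5, 7] (depth 3)
After 'rot': stack = [-5, 7, -5] (depth 3)
After 'sub': stack = [-5, 12] (depth 2)
After 'mod': stack = [7] (depth 1)
After 'push -1': stack = [7, -1] (depth 2)

Answer: 2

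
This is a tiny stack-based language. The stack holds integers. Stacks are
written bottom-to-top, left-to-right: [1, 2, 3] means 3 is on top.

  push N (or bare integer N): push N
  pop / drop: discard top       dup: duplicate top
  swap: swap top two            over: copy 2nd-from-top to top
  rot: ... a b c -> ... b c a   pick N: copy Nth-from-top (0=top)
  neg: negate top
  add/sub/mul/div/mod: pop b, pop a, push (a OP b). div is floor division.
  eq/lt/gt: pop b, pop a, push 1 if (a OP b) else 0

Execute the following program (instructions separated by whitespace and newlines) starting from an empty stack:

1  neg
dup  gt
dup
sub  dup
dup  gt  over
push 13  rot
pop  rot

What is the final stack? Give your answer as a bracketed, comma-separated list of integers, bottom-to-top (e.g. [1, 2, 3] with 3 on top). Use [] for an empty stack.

Answer: [0, 13, 0]

Derivation:
After 'push 1': [1]
After 'neg': [-1]
After 'dup': [-1, -1]
After 'gt': [0]
After 'dup': [0, 0]
After 'sub': [0]
After 'dup': [0, 0]
After 'dup': [0, 0, 0]
After 'gt': [0, 0]
After 'over': [0, 0, 0]
After 'push 13': [0, 0, 0, 13]
After 'rot': [0, 0, 13, 0]
After 'pop': [0, 0, 13]
After 'rot': [0, 13, 0]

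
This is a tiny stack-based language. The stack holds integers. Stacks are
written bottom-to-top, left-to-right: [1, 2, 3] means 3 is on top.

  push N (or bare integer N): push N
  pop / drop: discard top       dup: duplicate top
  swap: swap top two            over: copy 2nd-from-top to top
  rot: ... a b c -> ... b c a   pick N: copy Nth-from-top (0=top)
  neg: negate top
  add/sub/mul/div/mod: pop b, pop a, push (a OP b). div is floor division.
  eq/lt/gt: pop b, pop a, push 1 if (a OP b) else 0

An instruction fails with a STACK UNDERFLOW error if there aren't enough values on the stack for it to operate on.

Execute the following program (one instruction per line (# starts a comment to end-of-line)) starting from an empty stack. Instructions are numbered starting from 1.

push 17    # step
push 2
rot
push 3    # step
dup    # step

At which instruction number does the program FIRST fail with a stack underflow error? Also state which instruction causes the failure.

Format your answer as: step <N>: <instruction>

Step 1 ('push 17'): stack = [17], depth = 1
Step 2 ('push 2'): stack = [17, 2], depth = 2
Step 3 ('rot'): needs 3 value(s) but depth is 2 — STACK UNDERFLOW

Answer: step 3: rot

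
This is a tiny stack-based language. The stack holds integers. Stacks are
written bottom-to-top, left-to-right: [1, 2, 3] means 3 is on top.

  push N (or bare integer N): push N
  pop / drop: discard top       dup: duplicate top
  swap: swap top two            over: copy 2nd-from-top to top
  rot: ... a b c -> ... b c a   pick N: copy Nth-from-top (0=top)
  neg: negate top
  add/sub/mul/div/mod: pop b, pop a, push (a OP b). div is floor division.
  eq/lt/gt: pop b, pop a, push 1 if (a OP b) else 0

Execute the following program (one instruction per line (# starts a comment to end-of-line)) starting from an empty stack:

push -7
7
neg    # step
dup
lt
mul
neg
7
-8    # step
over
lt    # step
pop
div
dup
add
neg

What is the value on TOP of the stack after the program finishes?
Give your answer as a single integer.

Answer: 0

Derivation:
After 'push -7': [-7]
After 'push 7': [-7, 7]
After 'neg': [-7, -7]
After 'dup': [-7, -7, -7]
After 'lt': [-7, 0]
After 'mul': [0]
After 'neg': [0]
After 'push 7': [0, 7]
After 'push -8': [0, 7, -8]
After 'over': [0, 7, -8, 7]
After 'lt': [0, 7, 1]
After 'pop': [0, 7]
After 'div': [0]
After 'dup': [0, 0]
After 'add': [0]
After 'neg': [0]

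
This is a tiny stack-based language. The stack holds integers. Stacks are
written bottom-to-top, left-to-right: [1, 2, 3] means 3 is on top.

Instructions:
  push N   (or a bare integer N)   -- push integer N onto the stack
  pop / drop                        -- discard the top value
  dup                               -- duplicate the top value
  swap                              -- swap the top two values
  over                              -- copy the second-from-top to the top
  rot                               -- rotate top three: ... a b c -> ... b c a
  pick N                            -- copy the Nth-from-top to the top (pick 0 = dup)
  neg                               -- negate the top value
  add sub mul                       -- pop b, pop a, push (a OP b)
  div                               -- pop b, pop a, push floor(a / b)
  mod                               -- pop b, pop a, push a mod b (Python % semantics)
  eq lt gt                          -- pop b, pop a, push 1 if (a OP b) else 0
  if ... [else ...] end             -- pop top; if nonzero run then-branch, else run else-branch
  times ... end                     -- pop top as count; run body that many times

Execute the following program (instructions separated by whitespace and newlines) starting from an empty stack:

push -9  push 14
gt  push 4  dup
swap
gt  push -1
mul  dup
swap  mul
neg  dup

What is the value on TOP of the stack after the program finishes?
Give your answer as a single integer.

After 'push -9': [-9]
After 'push 14': [-9, 14]
After 'gt': [0]
After 'push 4': [0, 4]
After 'dup': [0, 4, 4]
After 'swap': [0, 4, 4]
After 'gt': [0, 0]
After 'push -1': [0, 0, -1]
After 'mul': [0, 0]
After 'dup': [0, 0, 0]
After 'swap': [0, 0, 0]
After 'mul': [0, 0]
After 'neg': [0, 0]
After 'dup': [0, 0, 0]

Answer: 0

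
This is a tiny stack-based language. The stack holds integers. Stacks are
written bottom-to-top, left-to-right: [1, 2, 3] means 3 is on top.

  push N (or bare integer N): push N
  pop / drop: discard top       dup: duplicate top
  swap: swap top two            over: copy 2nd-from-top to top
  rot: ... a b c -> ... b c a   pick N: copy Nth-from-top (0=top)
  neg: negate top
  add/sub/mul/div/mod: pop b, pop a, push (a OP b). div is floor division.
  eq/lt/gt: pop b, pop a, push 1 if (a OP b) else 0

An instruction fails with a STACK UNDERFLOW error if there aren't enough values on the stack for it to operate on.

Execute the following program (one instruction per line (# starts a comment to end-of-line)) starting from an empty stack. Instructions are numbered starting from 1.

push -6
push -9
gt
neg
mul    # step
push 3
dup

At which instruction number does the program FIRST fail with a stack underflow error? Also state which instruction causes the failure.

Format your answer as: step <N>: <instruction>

Answer: step 5: mul

Derivation:
Step 1 ('push -6'): stack = [-6], depth = 1
Step 2 ('push -9'): stack = [-6, -9], depth = 2
Step 3 ('gt'): stack = [1], depth = 1
Step 4 ('neg'): stack = [-1], depth = 1
Step 5 ('mul'): needs 2 value(s) but depth is 1 — STACK UNDERFLOW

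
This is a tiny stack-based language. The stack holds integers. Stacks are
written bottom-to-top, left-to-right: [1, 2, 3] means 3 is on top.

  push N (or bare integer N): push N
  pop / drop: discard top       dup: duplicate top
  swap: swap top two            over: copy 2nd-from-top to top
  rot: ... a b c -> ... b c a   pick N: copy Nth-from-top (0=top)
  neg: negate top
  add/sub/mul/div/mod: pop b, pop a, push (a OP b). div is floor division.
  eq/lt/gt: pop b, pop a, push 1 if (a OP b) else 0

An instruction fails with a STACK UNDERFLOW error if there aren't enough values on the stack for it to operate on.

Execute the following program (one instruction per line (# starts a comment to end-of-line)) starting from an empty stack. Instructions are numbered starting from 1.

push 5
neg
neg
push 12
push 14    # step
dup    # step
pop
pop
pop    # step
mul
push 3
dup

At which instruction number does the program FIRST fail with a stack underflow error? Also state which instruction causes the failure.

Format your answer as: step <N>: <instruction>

Answer: step 10: mul

Derivation:
Step 1 ('push 5'): stack = [5], depth = 1
Step 2 ('neg'): stack = [-5], depth = 1
Step 3 ('neg'): stack = [5], depth = 1
Step 4 ('push 12'): stack = [5, 12], depth = 2
Step 5 ('push 14'): stack = [5, 12, 14], depth = 3
Step 6 ('dup'): stack = [5, 12, 14, 14], depth = 4
Step 7 ('pop'): stack = [5, 12, 14], depth = 3
Step 8 ('pop'): stack = [5, 12], depth = 2
Step 9 ('pop'): stack = [5], depth = 1
Step 10 ('mul'): needs 2 value(s) but depth is 1 — STACK UNDERFLOW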